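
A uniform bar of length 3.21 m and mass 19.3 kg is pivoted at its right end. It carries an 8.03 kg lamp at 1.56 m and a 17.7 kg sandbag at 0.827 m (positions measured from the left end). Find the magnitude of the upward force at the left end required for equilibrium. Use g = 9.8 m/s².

Choose the right end as the axis so the unknown pivot reaction has zero arm there.
Beam weight: 19.3 × 9.8 = 189.1 N down at 1.605 m → arm 1.605 m, τ = 189.1 × 1.605 = 303.5 N·m counterclockwise.
Lamp: 8.03 × 9.8 = 78.69 N down at 1.56 m → arm 1.65 m, τ = 78.69 × 1.65 = 129.8 N·m counterclockwise.
Sandbag: 17.7 × 9.8 = 173.5 N down at 0.827 m → arm 2.383 m, τ = 173.5 × 2.383 = 413.5 N·m counterclockwise.
Net moment of the loads = 846.8 N·m counterclockwise.
The upward force F acts at the left end, arm 3.21 m, giving F × 3.21 clockwise.
Στ = 0 ⇒ F × 3.21 = 846.8 ⇒ F = 846.8 / 3.21 = 264 N.

F ≈ 264 N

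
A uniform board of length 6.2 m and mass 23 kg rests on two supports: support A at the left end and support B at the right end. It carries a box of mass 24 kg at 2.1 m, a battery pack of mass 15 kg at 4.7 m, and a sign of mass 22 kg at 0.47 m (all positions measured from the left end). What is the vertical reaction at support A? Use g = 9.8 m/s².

R_A ≈ 503 N

Take moments about support B.
Beam weight: 23 × 9.8 = 225.4 N down at 3.1 m → arm 3.1 m, τ = 225.4 × 3.1 = 698.7 N·m counterclockwise.
Box: 24 × 9.8 = 235.2 N down at 2.1 m → arm 4.1 m, τ = 235.2 × 4.1 = 964.3 N·m counterclockwise.
Battery pack: 15 × 9.8 = 147 N down at 4.7 m → arm 1.5 m, τ = 147 × 1.5 = 220.5 N·m counterclockwise.
Sign: 22 × 9.8 = 215.6 N down at 0.47 m → arm 5.73 m, τ = 215.6 × 5.73 = 1235 N·m counterclockwise.
Net load moment about support B = 3118 N·m counterclockwise.
Reaction R at support A is upward at 0 m, arm 6.2 m → moment R × 6.2 clockwise.
Στ = 0 ⇒ R × 6.2 = 3118 ⇒ R = 503 N.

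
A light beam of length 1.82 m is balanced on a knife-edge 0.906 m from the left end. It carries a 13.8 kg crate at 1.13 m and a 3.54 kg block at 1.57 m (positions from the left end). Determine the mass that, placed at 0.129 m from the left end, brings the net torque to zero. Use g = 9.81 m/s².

m ≈ 7 kg

Take moments about the knife-edge (at 0.906 m from the left end).
Crate: 13.8 × 9.81 = 135.4 N down at 1.13 m → arm 0.224 m, τ = 135.4 × 0.224 = 30.33 N·m clockwise.
Block: 3.54 × 9.81 = 34.73 N down at 1.57 m → arm 0.664 m, τ = 34.73 × 0.664 = 23.06 N·m clockwise.
Net moment of known loads = 53.39 N·m clockwise.
An unknown mass m at 0.129 m has arm 0.777 m; its moment is m·g·0.777 counterclockwise.
Στ = 0 ⇒ m × 9.81 × 0.777 = 53.39 ⇒ m = 53.39 / (9.81 × 0.777) = 7 kg.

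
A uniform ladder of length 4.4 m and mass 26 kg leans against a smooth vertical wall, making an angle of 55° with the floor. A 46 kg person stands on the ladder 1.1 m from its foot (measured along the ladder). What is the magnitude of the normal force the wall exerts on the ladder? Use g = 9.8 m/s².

Sum moments about the foot of the ladder (the floor normal and friction both act there and drop out).
Ladder weight 26×9.8 = 254.8 N acts at 2.2 m along the ladder; its horizontal arm is 2.2·cos55° = 1.262 m → τ = 321.6 N·m clockwise.
Person: 46×9.8 = 450.8 N at 1.1 m → arm 0.6309 m → τ = 284.4 N·m clockwise.
Wall normal N acts horizontally at the top; its moment arm is the height L sinθ = 4.4·sin55° = 3.604 m, counterclockwise.
Στ = 0 ⇒ N × 3.604 = 606 ⇒ N = 168 N.

N_wall ≈ 168 N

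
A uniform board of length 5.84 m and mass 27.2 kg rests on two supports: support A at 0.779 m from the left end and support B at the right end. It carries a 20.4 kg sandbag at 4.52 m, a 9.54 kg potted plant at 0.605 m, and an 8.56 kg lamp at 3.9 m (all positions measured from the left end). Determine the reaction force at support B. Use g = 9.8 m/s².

Taking torques about support A:
Beam weight: 27.2 × 9.8 = 266.6 N down at 2.92 m → arm 2.141 m, τ = 266.6 × 2.141 = 570.8 N·m clockwise.
Sandbag: 20.4 × 9.8 = 199.9 N down at 4.52 m → arm 3.741 m, τ = 199.9 × 3.741 = 747.8 N·m clockwise.
Potted plant: 9.54 × 9.8 = 93.49 N down at 0.605 m → arm 0.174 m, τ = 93.49 × 0.174 = 16.27 N·m counterclockwise.
Lamp: 8.56 × 9.8 = 83.89 N down at 3.9 m → arm 3.121 m, τ = 83.89 × 3.121 = 261.8 N·m clockwise.
Net load moment about support A = 1564 N·m clockwise.
Reaction R at support B is upward at 5.84 m, arm 5.061 m → moment R × 5.061 counterclockwise.
For rotational equilibrium, R × 5.061 = 1564, so R = 309 N.

R_B ≈ 309 N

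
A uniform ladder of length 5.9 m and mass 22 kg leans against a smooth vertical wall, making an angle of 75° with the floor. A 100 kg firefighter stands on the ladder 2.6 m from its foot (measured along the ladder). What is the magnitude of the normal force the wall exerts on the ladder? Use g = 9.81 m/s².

Sum moments about the foot of the ladder (the floor normal and friction both act there and drop out).
Ladder weight 22×9.81 = 215.8 N acts at 2.95 m along the ladder; its horizontal arm is 2.95·cos75° = 0.7635 m → τ = 164.8 N·m clockwise.
Firefighter: 100×9.81 = 981 N at 2.6 m → arm 0.6729 m → τ = 660.1 N·m clockwise.
Wall normal N acts horizontally at the top; its moment arm is the height L sinθ = 5.9·sin75° = 5.699 m, counterclockwise.
Setting net torque to zero: N × 5.699 = 824.9 → N = 145 N.

N_wall ≈ 145 N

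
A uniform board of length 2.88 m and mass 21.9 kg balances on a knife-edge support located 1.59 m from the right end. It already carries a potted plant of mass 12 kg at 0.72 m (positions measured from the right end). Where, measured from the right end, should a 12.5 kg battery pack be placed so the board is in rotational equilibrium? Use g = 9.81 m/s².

Choose the knife-edge support (at 1.59 m from the right end) as the axis so the support reaction has zero arm there.
Beam weight: 21.9 × 9.81 = 214.8 N down at 1.44 m → arm 0.15 m, τ = 214.8 × 0.15 = 32.22 N·m clockwise.
Potted plant: 12 × 9.81 = 117.7 N down at 0.72 m → arm 0.87 m, τ = 117.7 × 0.87 = 102.4 N·m clockwise.
Net moment of existing loads = 134.6 N·m clockwise.
The battery pack weighs 12.5 × 9.81 = 122.6 N and must supply an equal counterclockwise moment, so its lever arm about the knife-edge support is 134.6 / 122.6 = 1.1 m.
That puts it at 1.59 + 1.1 = 2.69 m from the right end.

x ≈ 2.69 m from the right end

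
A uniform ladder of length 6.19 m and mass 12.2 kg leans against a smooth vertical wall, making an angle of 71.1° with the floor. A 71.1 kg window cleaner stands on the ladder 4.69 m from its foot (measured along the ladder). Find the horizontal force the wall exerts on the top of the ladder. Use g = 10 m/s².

Taking torques about the foot of the ladder:
Ladder weight 12.2×10 = 122 N acts at 3.095 m along the ladder; its horizontal arm is 3.095·cos71.1° = 1.003 m → τ = 122.4 N·m clockwise.
Window cleaner: 71.1×10 = 711 N at 4.69 m → arm 1.519 m → τ = 1080 N·m clockwise.
Wall normal N acts horizontally at the top; its moment arm is the height L sinθ = 6.19·sin71.1° = 5.856 m, counterclockwise.
For rotational equilibrium, N × 5.856 = 1202, so N = 205 N.

N_wall ≈ 205 N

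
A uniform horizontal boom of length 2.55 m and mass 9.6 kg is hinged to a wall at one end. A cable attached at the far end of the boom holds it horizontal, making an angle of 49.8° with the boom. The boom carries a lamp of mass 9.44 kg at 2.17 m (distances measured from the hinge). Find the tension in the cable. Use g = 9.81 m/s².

Sum moments about the hinge (the unknown hinge reaction has zero arm there).
Beam weight: 9.6 × 9.81 = 94.18 N down at 1.275 m → arm 1.275 m, τ = 94.18 × 1.275 = 120.1 N·m clockwise.
Lamp: 9.44 × 9.81 = 92.61 N down at 2.17 m → arm 2.17 m, τ = 92.61 × 2.17 = 201 N·m clockwise.
Total clockwise load moment = 321.1 N·m.
The cable tension T acts at 2.55 m; only its component perpendicular to the boom, T sinθ, produces torque. sin 49.8° = 0.7638.
For rotational equilibrium, T × 2.55 × 0.7638 = 321.1, so T = 321.1 / 1.948 = 165 N.

T ≈ 165 N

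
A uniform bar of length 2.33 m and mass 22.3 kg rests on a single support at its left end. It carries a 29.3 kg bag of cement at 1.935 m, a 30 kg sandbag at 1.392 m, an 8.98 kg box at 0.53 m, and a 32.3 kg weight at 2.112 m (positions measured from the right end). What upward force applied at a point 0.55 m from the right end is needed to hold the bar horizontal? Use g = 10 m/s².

Taking torques about the left end:
Beam weight: 22.3 × 10 = 223 N down at 1.165 m → arm 1.165 m, τ = 223 × 1.165 = 259.8 N·m clockwise.
Bag of cement: 29.3 × 10 = 293 N down at 1.935 m → arm 0.395 m, τ = 293 × 0.395 = 115.7 N·m clockwise.
Sandbag: 30 × 10 = 300 N down at 1.392 m → arm 0.938 m, τ = 300 × 0.938 = 281.4 N·m clockwise.
Box: 8.98 × 10 = 89.8 N down at 0.53 m → arm 1.8 m, τ = 89.8 × 1.8 = 161.6 N·m clockwise.
Weight: 32.3 × 10 = 323 N down at 2.112 m → arm 0.218 m, τ = 323 × 0.218 = 70.41 N·m clockwise.
Net moment of the loads = 888.9 N·m clockwise.
The upward force F acts at a point 0.55 m from the right end, arm 1.78 m, giving F × 1.78 counterclockwise.
Στ = 0 ⇒ F × 1.78 = 888.9 ⇒ F = 888.9 / 1.78 = 499 N.

F ≈ 499 N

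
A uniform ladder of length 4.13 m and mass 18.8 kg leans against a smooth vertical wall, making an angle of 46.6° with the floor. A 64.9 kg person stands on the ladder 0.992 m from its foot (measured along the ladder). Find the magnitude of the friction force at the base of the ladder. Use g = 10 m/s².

About the foot of the ladder:
Ladder weight 18.8×10 = 188 N acts at 2.065 m along the ladder; its horizontal arm is 2.065·cos46.6° = 1.419 m → τ = 266.8 N·m clockwise.
Person: 64.9×10 = 649 N at 0.992 m → arm 0.6816 m → τ = 442.4 N·m clockwise.
Wall normal N acts horizontally at the top; its moment arm is the height L sinθ = 4.13·sin46.6° = 3.001 m, counterclockwise.
Στ = 0 ⇒ N × 3.001 = 709.2 ⇒ N = 236 N.
ΣFx = 0: friction at the foot balances the wall's push, so f = N_wall = 236 N.

f ≈ 236 N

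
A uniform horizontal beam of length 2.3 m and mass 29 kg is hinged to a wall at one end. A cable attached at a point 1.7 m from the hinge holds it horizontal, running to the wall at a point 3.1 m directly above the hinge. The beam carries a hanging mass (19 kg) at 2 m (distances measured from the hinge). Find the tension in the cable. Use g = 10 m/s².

T ≈ 479 N

About the hinge:
Beam weight: 29 × 10 = 290 N down at 1.15 m → arm 1.15 m, τ = 290 × 1.15 = 333.5 N·m clockwise.
Hanging mass: 19 × 10 = 190 N down at 2 m → arm 2 m, τ = 190 × 2 = 380 N·m clockwise.
Total clockwise load moment = 713.5 N·m.
The cable tension T acts at 1.7 m; only its component perpendicular to the beam, T sinθ, produces torque. sinθ = h/√(h²+d²) = 3.1/√(3.1²+1.7²) = 0.8768.
Balancing moments: T × 1.7 × 0.8768 = 713.5, giving T = 713.5 / 1.491 = 479 N.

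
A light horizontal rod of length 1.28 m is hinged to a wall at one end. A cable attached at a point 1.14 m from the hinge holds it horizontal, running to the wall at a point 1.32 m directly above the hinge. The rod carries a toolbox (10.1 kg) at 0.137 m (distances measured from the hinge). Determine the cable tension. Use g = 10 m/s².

T ≈ 16 N

Choose the hinge as the axis so the unknown hinge reaction has zero arm there.
Toolbox: 10.1 × 10 = 101 N down at 0.137 m → arm 0.137 m, τ = 101 × 0.137 = 13.84 N·m clockwise.
Total clockwise load moment = 13.84 N·m.
The cable tension T acts at 1.14 m; only its component perpendicular to the rod, T sinθ, produces torque. sinθ = h/√(h²+d²) = 1.32/√(1.32²+1.14²) = 0.7568.
For rotational equilibrium, T × 1.14 × 0.7568 = 13.84, so T = 13.84 / 0.8628 = 16 N.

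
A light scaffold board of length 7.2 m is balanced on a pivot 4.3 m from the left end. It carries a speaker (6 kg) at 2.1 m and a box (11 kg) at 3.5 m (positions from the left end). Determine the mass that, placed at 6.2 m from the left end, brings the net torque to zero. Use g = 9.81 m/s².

m ≈ 11.6 kg

Taking torques about the pivot (at 4.3 m from the left end):
Speaker: 6 × 9.81 = 58.86 N down at 2.1 m → arm 2.2 m, τ = 58.86 × 2.2 = 129.5 N·m counterclockwise.
Box: 11 × 9.81 = 107.9 N down at 3.5 m → arm 0.8 m, τ = 107.9 × 0.8 = 86.32 N·m counterclockwise.
Net moment of known loads = 215.8 N·m counterclockwise.
An unknown mass m at 6.2 m has arm 1.9 m; its moment is m·g·1.9 clockwise.
Στ = 0 ⇒ m × 9.81 × 1.9 = 215.8 ⇒ m = 215.8 / (9.81 × 1.9) = 11.6 kg.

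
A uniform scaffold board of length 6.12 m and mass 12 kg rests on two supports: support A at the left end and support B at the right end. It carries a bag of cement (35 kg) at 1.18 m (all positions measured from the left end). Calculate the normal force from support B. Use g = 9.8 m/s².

R_B ≈ 125 N

Sum moments about support A (its reaction then has zero moment arm).
Beam weight: 12 × 9.8 = 117.6 N down at 3.06 m → arm 3.06 m, τ = 117.6 × 3.06 = 359.9 N·m clockwise.
Bag of cement: 35 × 9.8 = 343 N down at 1.18 m → arm 1.18 m, τ = 343 × 1.18 = 404.7 N·m clockwise.
Net load moment about support A = 764.6 N·m clockwise.
Reaction R at support B is upward at 6.12 m, arm 6.12 m → moment R × 6.12 counterclockwise.
Balancing moments: R × 6.12 = 764.6, giving R = 125 N.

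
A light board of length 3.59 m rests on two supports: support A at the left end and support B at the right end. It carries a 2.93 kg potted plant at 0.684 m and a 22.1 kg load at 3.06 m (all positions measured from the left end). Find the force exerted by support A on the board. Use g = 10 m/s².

Choose support B as the axis so its reaction then has zero moment arm.
Potted plant: 2.93 × 10 = 29.3 N down at 0.684 m → arm 2.906 m, τ = 29.3 × 2.906 = 85.15 N·m counterclockwise.
Load: 22.1 × 10 = 221 N down at 3.06 m → arm 0.53 m, τ = 221 × 0.53 = 117.1 N·m counterclockwise.
Net load moment about support B = 202.2 N·m counterclockwise.
Reaction R at support A is upward at 0 m, arm 3.59 m → moment R × 3.59 clockwise.
Balancing moments: R × 3.59 = 202.2, giving R = 56.3 N.

R_A ≈ 56.3 N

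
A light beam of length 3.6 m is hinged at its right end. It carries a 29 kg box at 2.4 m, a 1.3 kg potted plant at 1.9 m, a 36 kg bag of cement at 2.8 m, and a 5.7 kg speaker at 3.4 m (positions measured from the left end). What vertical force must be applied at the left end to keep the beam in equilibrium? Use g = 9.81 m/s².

Choose the right end as the axis so the unknown pivot reaction has zero arm there.
Box: 29 × 9.81 = 284.5 N down at 2.4 m → arm 1.2 m, τ = 284.5 × 1.2 = 341.4 N·m counterclockwise.
Potted plant: 1.3 × 9.81 = 12.75 N down at 1.9 m → arm 1.7 m, τ = 12.75 × 1.7 = 21.68 N·m counterclockwise.
Bag of cement: 36 × 9.81 = 353.2 N down at 2.8 m → arm 0.8 m, τ = 353.2 × 0.8 = 282.6 N·m counterclockwise.
Speaker: 5.7 × 9.81 = 55.92 N down at 3.4 m → arm 0.2 m, τ = 55.92 × 0.2 = 11.18 N·m counterclockwise.
Net moment of the loads = 656.9 N·m counterclockwise.
The upward force F acts at the left end, arm 3.6 m, giving F × 3.6 clockwise.
Στ = 0 ⇒ F × 3.6 = 656.9 ⇒ F = 656.9 / 3.6 = 182 N.

F ≈ 182 N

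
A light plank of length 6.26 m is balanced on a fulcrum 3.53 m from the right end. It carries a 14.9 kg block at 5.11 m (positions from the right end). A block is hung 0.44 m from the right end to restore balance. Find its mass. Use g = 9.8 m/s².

Sum moments about the fulcrum (at 3.53 m from the right end) (the support reaction has zero arm there).
Block: 14.9 × 9.8 = 146 N down at 5.11 m → arm 1.58 m, τ = 146 × 1.58 = 230.7 N·m counterclockwise.
Net moment of known loads = 230.7 N·m counterclockwise.
An unknown mass m at 0.44 m has arm 3.09 m; its moment is m·g·3.09 clockwise.
Balancing moments: m × 9.8 × 3.09 = 230.7, giving m = 230.7 / (9.8 × 3.09) = 7.62 kg.

m ≈ 7.62 kg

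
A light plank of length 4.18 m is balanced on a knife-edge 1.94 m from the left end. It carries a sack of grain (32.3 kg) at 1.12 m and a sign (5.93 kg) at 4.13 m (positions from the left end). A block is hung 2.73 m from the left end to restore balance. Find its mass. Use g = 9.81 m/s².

Take moments about the knife-edge (at 1.94 m from the left end).
Sack of grain: 32.3 × 9.81 = 316.9 N down at 1.12 m → arm 0.82 m, τ = 316.9 × 0.82 = 259.9 N·m counterclockwise.
Sign: 5.93 × 9.81 = 58.17 N down at 4.13 m → arm 2.19 m, τ = 58.17 × 2.19 = 127.4 N·m clockwise.
Net moment of known loads = 132.5 N·m counterclockwise.
An unknown mass m at 2.73 m has arm 0.79 m; its moment is m·g·0.79 clockwise.
For rotational equilibrium, m × 9.81 × 0.79 = 132.5, so m = 132.5 / (9.81 × 0.79) = 17.1 kg.

m ≈ 17.1 kg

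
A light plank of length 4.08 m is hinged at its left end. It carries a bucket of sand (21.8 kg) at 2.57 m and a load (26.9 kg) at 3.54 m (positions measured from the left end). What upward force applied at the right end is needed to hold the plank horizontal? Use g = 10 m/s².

F ≈ 371 N

About the left end:
Bucket of sand: 21.8 × 10 = 218 N down at 2.57 m → arm 2.57 m, τ = 218 × 2.57 = 560.3 N·m clockwise.
Load: 26.9 × 10 = 269 N down at 3.54 m → arm 3.54 m, τ = 269 × 3.54 = 952.3 N·m clockwise.
Net moment of the loads = 1513 N·m clockwise.
The upward force F acts at the right end, arm 4.08 m, giving F × 4.08 counterclockwise.
For rotational equilibrium, F × 4.08 = 1513, so F = 1513 / 4.08 = 371 N.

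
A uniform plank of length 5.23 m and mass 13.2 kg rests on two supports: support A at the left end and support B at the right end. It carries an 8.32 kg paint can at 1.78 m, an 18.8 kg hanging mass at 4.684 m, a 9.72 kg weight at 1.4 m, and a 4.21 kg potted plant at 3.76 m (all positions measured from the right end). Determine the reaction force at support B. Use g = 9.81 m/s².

About support A:
Beam weight: 13.2 × 9.81 = 129.5 N down at 2.615 m → arm 2.615 m, τ = 129.5 × 2.615 = 338.6 N·m clockwise.
Paint can: 8.32 × 9.81 = 81.62 N down at 1.78 m → arm 3.45 m, τ = 81.62 × 3.45 = 281.6 N·m clockwise.
Hanging mass: 18.8 × 9.81 = 184.4 N down at 4.684 m → arm 0.546 m, τ = 184.4 × 0.546 = 100.7 N·m clockwise.
Weight: 9.72 × 9.81 = 95.35 N down at 1.4 m → arm 3.83 m, τ = 95.35 × 3.83 = 365.2 N·m clockwise.
Potted plant: 4.21 × 9.81 = 41.3 N down at 3.76 m → arm 1.47 m, τ = 41.3 × 1.47 = 60.71 N·m clockwise.
Net load moment about support A = 1147 N·m clockwise.
Reaction R at support B is upward at 0 m, arm 5.23 m → moment R × 5.23 counterclockwise.
Balancing moments: R × 5.23 = 1147, giving R = 219 N.

R_B ≈ 219 N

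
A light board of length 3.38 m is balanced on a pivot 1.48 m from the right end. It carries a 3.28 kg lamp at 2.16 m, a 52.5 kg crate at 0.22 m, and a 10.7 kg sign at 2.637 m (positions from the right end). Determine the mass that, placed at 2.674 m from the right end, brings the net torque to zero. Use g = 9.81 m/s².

m ≈ 43.2 kg

About the pivot (at 1.48 m from the right end):
Lamp: 3.28 × 9.81 = 32.18 N down at 2.16 m → arm 0.68 m, τ = 32.18 × 0.68 = 21.88 N·m counterclockwise.
Crate: 52.5 × 9.81 = 515 N down at 0.22 m → arm 1.26 m, τ = 515 × 1.26 = 648.9 N·m clockwise.
Sign: 10.7 × 9.81 = 105 N down at 2.637 m → arm 1.157 m, τ = 105 × 1.157 = 121.5 N·m counterclockwise.
Net moment of known loads = 505.5 N·m clockwise.
An unknown mass m at 2.674 m has arm 1.194 m; its moment is m·g·1.194 counterclockwise.
Balancing moments: m × 9.81 × 1.194 = 505.5, giving m = 505.5 / (9.81 × 1.194) = 43.2 kg.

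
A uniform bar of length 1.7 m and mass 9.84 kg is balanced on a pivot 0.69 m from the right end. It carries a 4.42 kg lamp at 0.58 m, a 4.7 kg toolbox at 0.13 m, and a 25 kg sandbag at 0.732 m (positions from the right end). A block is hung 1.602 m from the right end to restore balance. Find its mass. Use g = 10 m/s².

Sum moments about the pivot (at 0.69 m from the right end) (the support reaction has zero arm there).
Beam weight: 9.84 × 10 = 98.4 N down at 0.85 m → arm 0.16 m, τ = 98.4 × 0.16 = 15.74 N·m counterclockwise.
Lamp: 4.42 × 10 = 44.2 N down at 0.58 m → arm 0.11 m, τ = 44.2 × 0.11 = 4.862 N·m clockwise.
Toolbox: 4.7 × 10 = 47 N down at 0.13 m → arm 0.56 m, τ = 47 × 0.56 = 26.32 N·m clockwise.
Sandbag: 25 × 10 = 250 N down at 0.732 m → arm 0.042 m, τ = 250 × 0.042 = 10.5 N·m counterclockwise.
Net moment of known loads = 4.942 N·m clockwise.
An unknown mass m at 1.602 m has arm 0.9117 m; its moment is m·g·0.9117 counterclockwise.
Στ = 0 ⇒ m × 10 × 0.9117 = 4.942 ⇒ m = 4.942 / (10 × 0.9117) = 0.542 kg.

m ≈ 0.542 kg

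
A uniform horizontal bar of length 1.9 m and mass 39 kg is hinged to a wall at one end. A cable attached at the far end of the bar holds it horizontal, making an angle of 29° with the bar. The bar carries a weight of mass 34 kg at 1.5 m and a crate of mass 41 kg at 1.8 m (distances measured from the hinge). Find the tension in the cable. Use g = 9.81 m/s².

T ≈ 1720 N

Sum moments about the hinge (the unknown hinge reaction has zero arm there).
Beam weight: 39 × 9.81 = 382.6 N down at 0.95 m → arm 0.95 m, τ = 382.6 × 0.95 = 363.5 N·m clockwise.
Weight: 34 × 9.81 = 333.5 N down at 1.5 m → arm 1.5 m, τ = 333.5 × 1.5 = 500.2 N·m clockwise.
Crate: 41 × 9.81 = 402.2 N down at 1.8 m → arm 1.8 m, τ = 402.2 × 1.8 = 724 N·m clockwise.
Total clockwise load moment = 1588 N·m.
The cable tension T acts at 1.9 m; only its component perpendicular to the bar, T sinθ, produces torque. sin 29° = 0.4848.
Setting net torque to zero: T × 1.9 × 0.4848 = 1588 → T = 1588 / 0.9211 = 1720 N.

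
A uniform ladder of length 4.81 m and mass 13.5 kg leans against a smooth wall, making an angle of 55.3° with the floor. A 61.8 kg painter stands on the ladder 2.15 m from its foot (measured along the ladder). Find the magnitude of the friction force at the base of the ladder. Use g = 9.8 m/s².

Taking torques about the foot of the ladder:
Ladder weight 13.5×9.8 = 132.3 N acts at 2.405 m along the ladder; its horizontal arm is 2.405·cos55.3° = 1.369 m → τ = 181.1 N·m clockwise.
Painter: 61.8×9.8 = 605.6 N at 2.15 m → arm 1.224 m → τ = 741.3 N·m clockwise.
Wall normal N acts horizontally at the top; its moment arm is the height L sinθ = 4.81·sin55.3° = 3.955 m, counterclockwise.
Balancing moments: N × 3.955 = 922.4, giving N = 233 N.
ΣFx = 0: friction at the foot balances the wall's push, so f = N_wall = 233 N.

f ≈ 233 N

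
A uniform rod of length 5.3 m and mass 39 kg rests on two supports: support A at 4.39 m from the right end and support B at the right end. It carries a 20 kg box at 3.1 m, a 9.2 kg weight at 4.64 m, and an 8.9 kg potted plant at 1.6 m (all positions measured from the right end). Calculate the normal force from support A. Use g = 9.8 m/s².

Sum moments about support B (its reaction then has zero moment arm).
Beam weight: 39 × 9.8 = 382.2 N down at 2.65 m → arm 2.65 m, τ = 382.2 × 2.65 = 1013 N·m counterclockwise.
Box: 20 × 9.8 = 196 N down at 3.1 m → arm 3.1 m, τ = 196 × 3.1 = 607.6 N·m counterclockwise.
Weight: 9.2 × 9.8 = 90.16 N down at 4.64 m → arm 4.64 m, τ = 90.16 × 4.64 = 418.3 N·m counterclockwise.
Potted plant: 8.9 × 9.8 = 87.22 N down at 1.6 m → arm 1.6 m, τ = 87.22 × 1.6 = 139.6 N·m counterclockwise.
Net load moment about support B = 2178 N·m counterclockwise.
Reaction R at support A is upward at 4.39 m, arm 4.39 m → moment R × 4.39 clockwise.
Balancing moments: R × 4.39 = 2178, giving R = 496 N.

R_A ≈ 496 N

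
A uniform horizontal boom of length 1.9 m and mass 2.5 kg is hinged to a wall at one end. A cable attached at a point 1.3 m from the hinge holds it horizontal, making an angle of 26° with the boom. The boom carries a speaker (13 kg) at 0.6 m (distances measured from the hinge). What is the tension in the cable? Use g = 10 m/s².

T ≈ 179 N

Sum moments about the hinge (the unknown hinge reaction has zero arm there).
Beam weight: 2.5 × 10 = 25 N down at 0.95 m → arm 0.95 m, τ = 25 × 0.95 = 23.75 N·m clockwise.
Speaker: 13 × 10 = 130 N down at 0.6 m → arm 0.6 m, τ = 130 × 0.6 = 78 N·m clockwise.
Total clockwise load moment = 101.8 N·m.
The cable tension T acts at 1.3 m; only its component perpendicular to the boom, T sinθ, produces torque. sin 26° = 0.4384.
For rotational equilibrium, T × 1.3 × 0.4384 = 101.8, so T = 101.8 / 0.5699 = 179 N.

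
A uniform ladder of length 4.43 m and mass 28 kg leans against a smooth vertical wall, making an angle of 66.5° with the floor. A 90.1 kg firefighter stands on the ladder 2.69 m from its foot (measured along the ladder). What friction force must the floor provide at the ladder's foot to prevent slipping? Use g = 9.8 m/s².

f ≈ 293 N

About the foot of the ladder:
Ladder weight 28×9.8 = 274.4 N acts at 2.215 m along the ladder; its horizontal arm is 2.215·cos66.5° = 0.8832 m → τ = 242.4 N·m clockwise.
Firefighter: 90.1×9.8 = 883 N at 2.69 m → arm 1.073 m → τ = 947.5 N·m clockwise.
Wall normal N acts horizontally at the top; its moment arm is the height L sinθ = 4.43·sin66.5° = 4.063 m, counterclockwise.
Balancing moments: N × 4.063 = 1190, giving N = 293 N.
ΣFx = 0: friction at the foot balances the wall's push, so f = N_wall = 293 N.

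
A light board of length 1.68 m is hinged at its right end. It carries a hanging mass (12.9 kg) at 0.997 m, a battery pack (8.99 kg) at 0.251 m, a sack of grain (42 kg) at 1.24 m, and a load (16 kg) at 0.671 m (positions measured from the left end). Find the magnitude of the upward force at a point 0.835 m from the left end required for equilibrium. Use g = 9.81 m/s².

Sum moments about the right end (the unknown pivot reaction has zero arm there).
Hanging mass: 12.9 × 9.81 = 126.5 N down at 0.997 m → arm 0.683 m, τ = 126.5 × 0.683 = 86.4 N·m counterclockwise.
Battery pack: 8.99 × 9.81 = 88.19 N down at 0.251 m → arm 1.429 m, τ = 88.19 × 1.429 = 126 N·m counterclockwise.
Sack of grain: 42 × 9.81 = 412 N down at 1.24 m → arm 0.44 m, τ = 412 × 0.44 = 181.3 N·m counterclockwise.
Load: 16 × 9.81 = 157 N down at 0.671 m → arm 1.009 m, τ = 157 × 1.009 = 158.4 N·m counterclockwise.
Net moment of the loads = 552.1 N·m counterclockwise.
The upward force F acts at a point 0.835 m from the left end, arm 0.845 m, giving F × 0.845 clockwise.
Setting net torque to zero: F × 0.845 = 552.1 → F = 552.1 / 0.845 = 653 N.

F ≈ 653 N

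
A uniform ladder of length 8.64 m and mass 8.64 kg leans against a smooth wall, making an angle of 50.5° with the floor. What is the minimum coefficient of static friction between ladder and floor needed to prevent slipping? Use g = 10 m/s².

μ_min ≈ 0.412

Taking torques about the foot of the ladder:
Ladder weight 8.64×10 = 86.4 N acts at 4.32 m along the ladder; its horizontal arm is 4.32·cos50.5° = 2.748 m → τ = 237.4 N·m clockwise.
Wall normal N acts horizontally at the top; its moment arm is the height L sinθ = 8.64·sin50.5° = 6.667 m, counterclockwise.
Balancing moments: N × 6.667 = 237.4, giving N = 35.61 N.
ΣFx = 0 ⇒ f = N_wall = 35.61 N. ΣFy = 0 ⇒ N_floor = 86.4 N.
μ_min = f / N_floor = 35.61 / 86.4 = 0.412.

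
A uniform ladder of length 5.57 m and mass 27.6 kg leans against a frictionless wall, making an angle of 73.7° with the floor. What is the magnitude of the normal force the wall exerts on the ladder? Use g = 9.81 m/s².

Choose the foot of the ladder as the axis so the floor normal and friction both act there and drop out.
Ladder weight 27.6×9.81 = 270.8 N acts at 2.785 m along the ladder; its horizontal arm is 2.785·cos73.7° = 0.7817 m → τ = 211.7 N·m clockwise.
Wall normal N acts horizontally at the top; its moment arm is the height L sinθ = 5.57·sin73.7° = 5.346 m, counterclockwise.
Στ = 0 ⇒ N × 5.346 = 211.7 ⇒ N = 39.6 N.

N_wall ≈ 39.6 N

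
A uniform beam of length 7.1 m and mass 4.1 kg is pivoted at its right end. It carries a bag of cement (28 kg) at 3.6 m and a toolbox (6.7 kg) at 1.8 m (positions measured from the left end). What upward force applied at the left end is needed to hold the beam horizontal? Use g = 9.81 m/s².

Take moments about the right end.
Beam weight: 4.1 × 9.81 = 40.22 N down at 3.55 m → arm 3.55 m, τ = 40.22 × 3.55 = 142.8 N·m counterclockwise.
Bag of cement: 28 × 9.81 = 274.7 N down at 3.6 m → arm 3.5 m, τ = 274.7 × 3.5 = 961.4 N·m counterclockwise.
Toolbox: 6.7 × 9.81 = 65.73 N down at 1.8 m → arm 5.3 m, τ = 65.73 × 5.3 = 348.4 N·m counterclockwise.
Net moment of the loads = 1453 N·m counterclockwise.
The upward force F acts at the left end, arm 7.1 m, giving F × 7.1 clockwise.
For rotational equilibrium, F × 7.1 = 1453, so F = 1453 / 7.1 = 205 N.

F ≈ 205 N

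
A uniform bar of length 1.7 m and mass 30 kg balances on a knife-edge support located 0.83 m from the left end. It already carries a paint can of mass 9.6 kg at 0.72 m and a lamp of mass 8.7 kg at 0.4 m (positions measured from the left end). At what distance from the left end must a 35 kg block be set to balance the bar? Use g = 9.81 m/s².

Take moments about the knife-edge support (at 0.83 m from the left end).
Beam weight: 30 × 9.81 = 294.3 N down at 0.85 m → arm 0.02 m, τ = 294.3 × 0.02 = 5.886 N·m clockwise.
Paint can: 9.6 × 9.81 = 94.18 N down at 0.72 m → arm 0.11 m, τ = 94.18 × 0.11 = 10.36 N·m counterclockwise.
Lamp: 8.7 × 9.81 = 85.35 N down at 0.4 m → arm 0.43 m, τ = 85.35 × 0.43 = 36.7 N·m counterclockwise.
Net moment of existing loads = 41.17 N·m counterclockwise.
The block weighs 35 × 9.81 = 343.4 N and must supply an equal clockwise moment, so its lever arm about the knife-edge support is 41.17 / 343.4 = 0.12 m.
That puts it at 0.83 + 0.12 = 0.95 m from the left end.

x ≈ 0.95 m from the left end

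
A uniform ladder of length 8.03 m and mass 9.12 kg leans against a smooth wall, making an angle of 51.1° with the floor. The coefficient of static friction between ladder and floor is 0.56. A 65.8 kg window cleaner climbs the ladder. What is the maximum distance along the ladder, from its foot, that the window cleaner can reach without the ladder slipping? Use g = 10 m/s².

d ≈ 5.79 m

Taking torques about the foot of the ladder:
Ladder weight 9.12×10 = 91.2 N acts at 4.015 m along the ladder; its horizontal arm is 4.015·cos51.1° = 2.521 m → τ = 229.9 N·m clockwise.
Window cleaner weight 65.8×10 = 658 N at distance d → arm d·cos51.1° → τ = 658·d·0.628 clockwise.
Wall normal N at the top has arm L sinθ = 6.249 m counterclockwise, so Στ = 0 gives N·6.249 = 229.9 + 413.2·d.
ΣFy = 0 ⇒ N_floor = 749.2 N, so the maximum friction is μ_s·N_floor = 0.56×749.2 = 419.6 N. ΣFx = 0 ⇒ N_wall = f, so at the slipping point N = 419.6 N.
Substituting: 419.6×6.249 = 229.9 + 413.2·d ⇒ d = (2622 − 229.9) / 413.2 = 5.79 m.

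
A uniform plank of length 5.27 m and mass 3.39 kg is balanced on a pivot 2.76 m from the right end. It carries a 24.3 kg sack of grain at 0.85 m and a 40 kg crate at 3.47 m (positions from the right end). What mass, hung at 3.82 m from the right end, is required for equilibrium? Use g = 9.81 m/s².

Taking torques about the pivot (at 2.76 m from the right end):
Beam weight: 3.39 × 9.81 = 33.26 N down at 2.635 m → arm 0.125 m, τ = 33.26 × 0.125 = 4.157 N·m clockwise.
Sack of grain: 24.3 × 9.81 = 238.4 N down at 0.85 m → arm 1.91 m, τ = 238.4 × 1.91 = 455.3 N·m clockwise.
Crate: 40 × 9.81 = 392.4 N down at 3.47 m → arm 0.71 m, τ = 392.4 × 0.71 = 278.6 N·m counterclockwise.
Net moment of known loads = 180.9 N·m clockwise.
An unknown mass m at 3.82 m has arm 1.06 m; its moment is m·g·1.06 counterclockwise.
Στ = 0 ⇒ m × 9.81 × 1.06 = 180.9 ⇒ m = 180.9 / (9.81 × 1.06) = 17.4 kg.

m ≈ 17.4 kg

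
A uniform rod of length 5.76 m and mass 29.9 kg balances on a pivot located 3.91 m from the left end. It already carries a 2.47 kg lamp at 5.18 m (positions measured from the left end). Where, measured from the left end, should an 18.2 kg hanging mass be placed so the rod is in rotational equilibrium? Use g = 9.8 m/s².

x ≈ 5.43 m from the left end

About the pivot (at 3.91 m from the left end):
Beam weight: 29.9 × 9.8 = 293 N down at 2.88 m → arm 1.03 m, τ = 293 × 1.03 = 301.8 N·m counterclockwise.
Lamp: 2.47 × 9.8 = 24.21 N down at 5.18 m → arm 1.27 m, τ = 24.21 × 1.27 = 30.75 N·m clockwise.
Net moment of existing loads = 271.1 N·m counterclockwise.
The hanging mass weighs 18.2 × 9.8 = 178.4 N and must supply an equal clockwise moment, so its lever arm about the pivot is 271.1 / 178.4 = 1.52 m.
That puts it at 3.91 + 1.52 = 5.43 m from the left end.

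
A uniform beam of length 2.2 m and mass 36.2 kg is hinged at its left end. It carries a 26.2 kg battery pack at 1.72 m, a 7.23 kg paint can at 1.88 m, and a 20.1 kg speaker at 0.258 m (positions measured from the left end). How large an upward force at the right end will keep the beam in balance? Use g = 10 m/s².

F ≈ 471 N

Taking torques about the left end:
Beam weight: 36.2 × 10 = 362 N down at 1.1 m → arm 1.1 m, τ = 362 × 1.1 = 398.2 N·m clockwise.
Battery pack: 26.2 × 10 = 262 N down at 1.72 m → arm 1.72 m, τ = 262 × 1.72 = 450.6 N·m clockwise.
Paint can: 7.23 × 10 = 72.3 N down at 1.88 m → arm 1.88 m, τ = 72.3 × 1.88 = 135.9 N·m clockwise.
Speaker: 20.1 × 10 = 201 N down at 0.258 m → arm 0.258 m, τ = 201 × 0.258 = 51.86 N·m clockwise.
Net moment of the loads = 1037 N·m clockwise.
The upward force F acts at the right end, arm 2.2 m, giving F × 2.2 counterclockwise.
Στ = 0 ⇒ F × 2.2 = 1037 ⇒ F = 1037 / 2.2 = 471 N.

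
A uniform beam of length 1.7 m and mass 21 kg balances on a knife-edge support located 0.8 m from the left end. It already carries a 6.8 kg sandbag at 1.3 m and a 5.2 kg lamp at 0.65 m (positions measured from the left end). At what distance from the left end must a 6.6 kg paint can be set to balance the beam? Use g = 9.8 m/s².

x ≈ 0.244 m from the left end

About the knife-edge support (at 0.8 m from the left end):
Beam weight: 21 × 9.8 = 205.8 N down at 0.85 m → arm 0.05 m, τ = 205.8 × 0.05 = 10.29 N·m clockwise.
Sandbag: 6.8 × 9.8 = 66.64 N down at 1.3 m → arm 0.5 m, τ = 66.64 × 0.5 = 33.32 N·m clockwise.
Lamp: 5.2 × 9.8 = 50.96 N down at 0.65 m → arm 0.15 m, τ = 50.96 × 0.15 = 7.644 N·m counterclockwise.
Net moment of existing loads = 35.97 N·m clockwise.
The paint can weighs 6.6 × 9.8 = 64.68 N and must supply an equal counterclockwise moment, so its lever arm about the knife-edge support is 35.97 / 64.68 = 0.556 m.
That puts it at 0.8 − 0.556 = 0.244 m from the left end.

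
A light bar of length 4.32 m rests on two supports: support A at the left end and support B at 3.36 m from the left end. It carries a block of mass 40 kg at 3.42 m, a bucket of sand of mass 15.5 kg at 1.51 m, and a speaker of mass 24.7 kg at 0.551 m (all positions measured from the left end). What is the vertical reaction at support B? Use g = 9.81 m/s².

Take moments about support A.
Block: 40 × 9.81 = 392.4 N down at 3.42 m → arm 3.42 m, τ = 392.4 × 3.42 = 1342 N·m clockwise.
Bucket of sand: 15.5 × 9.81 = 152.1 N down at 1.51 m → arm 1.51 m, τ = 152.1 × 1.51 = 229.7 N·m clockwise.
Speaker: 24.7 × 9.81 = 242.3 N down at 0.551 m → arm 0.551 m, τ = 242.3 × 0.551 = 133.5 N·m clockwise.
Net load moment about support A = 1705 N·m clockwise.
Reaction R at support B is upward at 3.36 m, arm 3.36 m → moment R × 3.36 counterclockwise.
Setting net torque to zero: R × 3.36 = 1705 → R = 507 N.

R_B ≈ 507 N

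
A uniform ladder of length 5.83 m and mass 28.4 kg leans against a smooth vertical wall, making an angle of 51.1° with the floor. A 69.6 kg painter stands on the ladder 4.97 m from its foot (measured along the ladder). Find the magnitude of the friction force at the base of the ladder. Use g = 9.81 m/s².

f ≈ 582 N

Take moments about the foot of the ladder.
Ladder weight 28.4×9.81 = 278.6 N acts at 2.915 m along the ladder; its horizontal arm is 2.915·cos51.1° = 1.831 m → τ = 510.1 N·m clockwise.
Painter: 69.6×9.81 = 682.8 N at 4.97 m → arm 3.121 m → τ = 2131 N·m clockwise.
Wall normal N acts horizontally at the top; its moment arm is the height L sinθ = 5.83·sin51.1° = 4.537 m, counterclockwise.
Balancing moments: N × 4.537 = 2641, giving N = 582 N.
ΣFx = 0: friction at the foot balances the wall's push, so f = N_wall = 582 N.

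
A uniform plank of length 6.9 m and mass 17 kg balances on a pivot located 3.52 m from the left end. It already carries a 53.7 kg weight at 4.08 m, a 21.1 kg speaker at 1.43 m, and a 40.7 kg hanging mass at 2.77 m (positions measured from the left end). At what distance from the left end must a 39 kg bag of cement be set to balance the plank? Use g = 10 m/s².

Choose the pivot (at 3.52 m from the left end) as the axis so the support reaction has zero arm there.
Beam weight: 17 × 10 = 170 N down at 3.45 m → arm 0.07 m, τ = 170 × 0.07 = 11.9 N·m counterclockwise.
Weight: 53.7 × 10 = 537 N down at 4.08 m → arm 0.56 m, τ = 537 × 0.56 = 300.7 N·m clockwise.
Speaker: 21.1 × 10 = 211 N down at 1.43 m → arm 2.09 m, τ = 211 × 2.09 = 441 N·m counterclockwise.
Hanging mass: 40.7 × 10 = 407 N down at 2.77 m → arm 0.75 m, τ = 407 × 0.75 = 305.2 N·m counterclockwise.
Net moment of existing loads = 457.4 N·m counterclockwise.
The bag of cement weighs 39 × 10 = 390 N and must supply an equal clockwise moment, so its lever arm about the pivot is 457.4 / 390 = 1.17 m.
That puts it at 3.52 + 1.17 = 4.69 m from the left end.

x ≈ 4.69 m from the left end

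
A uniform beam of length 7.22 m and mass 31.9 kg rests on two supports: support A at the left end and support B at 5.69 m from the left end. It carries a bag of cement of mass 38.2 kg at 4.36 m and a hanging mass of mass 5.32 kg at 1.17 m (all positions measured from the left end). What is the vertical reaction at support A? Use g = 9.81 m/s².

Taking torques about support B:
Beam weight: 31.9 × 9.81 = 312.9 N down at 3.61 m → arm 2.08 m, τ = 312.9 × 2.08 = 650.8 N·m counterclockwise.
Bag of cement: 38.2 × 9.81 = 374.7 N down at 4.36 m → arm 1.33 m, τ = 374.7 × 1.33 = 498.4 N·m counterclockwise.
Hanging mass: 5.32 × 9.81 = 52.19 N down at 1.17 m → arm 4.52 m, τ = 52.19 × 4.52 = 235.9 N·m counterclockwise.
Net load moment about support B = 1385 N·m counterclockwise.
Reaction R at support A is upward at 0 m, arm 5.69 m → moment R × 5.69 clockwise.
For rotational equilibrium, R × 5.69 = 1385, so R = 243 N.

R_A ≈ 243 N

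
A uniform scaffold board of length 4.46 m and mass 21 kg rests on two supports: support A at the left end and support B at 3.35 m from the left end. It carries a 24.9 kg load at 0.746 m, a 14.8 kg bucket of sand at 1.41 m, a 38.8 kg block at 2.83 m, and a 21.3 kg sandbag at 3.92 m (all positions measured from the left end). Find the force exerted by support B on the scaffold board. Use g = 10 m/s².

Sum moments about support A (its reaction then has zero moment arm).
Beam weight: 21 × 10 = 210 N down at 2.23 m → arm 2.23 m, τ = 210 × 2.23 = 468.3 N·m clockwise.
Load: 24.9 × 10 = 249 N down at 0.746 m → arm 0.746 m, τ = 249 × 0.746 = 185.8 N·m clockwise.
Bucket of sand: 14.8 × 10 = 148 N down at 1.41 m → arm 1.41 m, τ = 148 × 1.41 = 208.7 N·m clockwise.
Block: 38.8 × 10 = 388 N down at 2.83 m → arm 2.83 m, τ = 388 × 2.83 = 1098 N·m clockwise.
Sandbag: 21.3 × 10 = 213 N down at 3.92 m → arm 3.92 m, τ = 213 × 3.92 = 835 N·m clockwise.
Net load moment about support A = 2796 N·m clockwise.
Reaction R at support B is upward at 3.35 m, arm 3.35 m → moment R × 3.35 counterclockwise.
Setting net torque to zero: R × 3.35 = 2796 → R = 835 N.

R_B ≈ 835 N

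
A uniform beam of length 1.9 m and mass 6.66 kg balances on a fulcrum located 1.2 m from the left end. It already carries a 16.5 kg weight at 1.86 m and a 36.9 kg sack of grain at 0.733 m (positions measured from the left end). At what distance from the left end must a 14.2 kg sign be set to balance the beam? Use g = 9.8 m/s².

x ≈ 1.76 m from the left end

Taking torques about the fulcrum (at 1.2 m from the left end):
Beam weight: 6.66 × 9.8 = 65.27 N down at 0.95 m → arm 0.25 m, τ = 65.27 × 0.25 = 16.32 N·m counterclockwise.
Weight: 16.5 × 9.8 = 161.7 N down at 1.86 m → arm 0.66 m, τ = 161.7 × 0.66 = 106.7 N·m clockwise.
Sack of grain: 36.9 × 9.8 = 361.6 N down at 0.733 m → arm 0.467 m, τ = 361.6 × 0.467 = 168.9 N·m counterclockwise.
Net moment of existing loads = 78.52 N·m counterclockwise.
The sign weighs 14.2 × 9.8 = 139.2 N and must supply an equal clockwise moment, so its lever arm about the fulcrum is 78.52 / 139.2 = 0.564 m.
That puts it at 1.2 + 0.564 = 1.76 m from the left end.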